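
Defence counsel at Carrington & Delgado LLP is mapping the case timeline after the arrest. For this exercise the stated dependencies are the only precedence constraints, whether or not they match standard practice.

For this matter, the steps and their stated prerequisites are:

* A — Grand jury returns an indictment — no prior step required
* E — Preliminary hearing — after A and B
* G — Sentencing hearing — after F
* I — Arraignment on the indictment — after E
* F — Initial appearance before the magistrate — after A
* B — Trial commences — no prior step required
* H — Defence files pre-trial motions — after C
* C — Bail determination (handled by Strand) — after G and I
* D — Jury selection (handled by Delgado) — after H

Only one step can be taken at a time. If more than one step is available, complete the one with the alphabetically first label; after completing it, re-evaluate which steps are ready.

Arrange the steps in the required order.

A → B → E → F → G → I → C → H → D

A and B have no prerequisites; A has the earlier label, so A is first.
F now also ready, so the ready set is {B, F}; B has the earlier label → B.
Ready: E and F. E has the earlier label → E.
Now F and I have their prerequisites met. F has the earlier label, so F next.
G now also ready, so the ready set is {G, I}; G has the earlier label → G.
I needed E, now all done → I.
C needed G and I, now all done → C.
H is the only step now ready → H.
Next only D has its prerequisites met → D.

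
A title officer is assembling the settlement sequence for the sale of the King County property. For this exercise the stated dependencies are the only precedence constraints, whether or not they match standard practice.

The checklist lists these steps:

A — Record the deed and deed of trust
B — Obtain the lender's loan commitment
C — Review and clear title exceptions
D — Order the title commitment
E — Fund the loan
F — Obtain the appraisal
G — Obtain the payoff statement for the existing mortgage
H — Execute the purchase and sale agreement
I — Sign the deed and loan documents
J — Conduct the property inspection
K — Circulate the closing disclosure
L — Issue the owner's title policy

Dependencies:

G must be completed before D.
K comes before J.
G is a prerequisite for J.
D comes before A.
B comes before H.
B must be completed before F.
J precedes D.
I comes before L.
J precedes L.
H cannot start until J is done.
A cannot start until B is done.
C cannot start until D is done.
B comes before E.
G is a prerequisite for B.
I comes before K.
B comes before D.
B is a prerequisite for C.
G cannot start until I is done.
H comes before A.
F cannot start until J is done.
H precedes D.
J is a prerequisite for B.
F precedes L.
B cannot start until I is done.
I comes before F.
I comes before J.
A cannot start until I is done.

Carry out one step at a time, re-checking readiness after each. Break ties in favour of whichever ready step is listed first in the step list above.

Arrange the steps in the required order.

I, G, K, J, B, E, F, H, D, A, C, L

I has no prerequisites → I first.
Ready: G and K. G is listed earlier → G.
Next only K has its prerequisites met → K.
J is the only step now ready → J.
Next only B has its prerequisites met → B.
E, F and H are all available; E is listed earlier → E.
Ready: F and H. F is listed earlier → F.
Now H and L have their prerequisites met. H is listed earlier, so H next.
D now also ready, so the ready set is {D, L}; D is listed earlier → D.
A, C and L are all available; A is listed earlier → A.
C and L are both available; C is listed earlier → C.
L is the only step now ready → L.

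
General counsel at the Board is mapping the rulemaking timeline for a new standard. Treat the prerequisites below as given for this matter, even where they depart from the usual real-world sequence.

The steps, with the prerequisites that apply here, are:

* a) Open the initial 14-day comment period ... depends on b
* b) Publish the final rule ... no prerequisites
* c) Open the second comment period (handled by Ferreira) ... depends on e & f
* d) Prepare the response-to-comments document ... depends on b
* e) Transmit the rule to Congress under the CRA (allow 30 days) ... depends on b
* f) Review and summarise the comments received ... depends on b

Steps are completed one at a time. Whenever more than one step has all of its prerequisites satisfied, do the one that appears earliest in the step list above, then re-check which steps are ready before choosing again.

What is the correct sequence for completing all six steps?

b → a → d → e → f → c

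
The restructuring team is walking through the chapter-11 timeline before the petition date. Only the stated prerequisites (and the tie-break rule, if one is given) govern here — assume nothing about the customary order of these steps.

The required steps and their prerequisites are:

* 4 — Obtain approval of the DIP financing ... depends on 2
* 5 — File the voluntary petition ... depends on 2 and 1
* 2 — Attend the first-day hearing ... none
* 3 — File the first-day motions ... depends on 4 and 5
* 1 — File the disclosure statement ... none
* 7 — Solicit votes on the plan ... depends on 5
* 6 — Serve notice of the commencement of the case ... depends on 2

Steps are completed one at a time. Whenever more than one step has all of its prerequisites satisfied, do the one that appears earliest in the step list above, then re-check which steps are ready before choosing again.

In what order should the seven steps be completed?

2 → 4 → 1 → 5 → 3 → 7 → 6

Nothing is required for 2 and 1. 2 is listed earlier → 2 first.
4 and 6 now also ready, so the ready set is {4, 1, 6}; 4 is listed earlier → 4.
Ready: 1 and 6. 1 is listed earlier → 1.
Now 5 and 6 have their prerequisites met. 5 is listed earlier, so 5 next.
Ready: 3, 7 and 6. 3 is listed earlier → 3.
Ready: 7 and 6. 7 is listed earlier → 7.
That leaves 6 as the only ready step → 6.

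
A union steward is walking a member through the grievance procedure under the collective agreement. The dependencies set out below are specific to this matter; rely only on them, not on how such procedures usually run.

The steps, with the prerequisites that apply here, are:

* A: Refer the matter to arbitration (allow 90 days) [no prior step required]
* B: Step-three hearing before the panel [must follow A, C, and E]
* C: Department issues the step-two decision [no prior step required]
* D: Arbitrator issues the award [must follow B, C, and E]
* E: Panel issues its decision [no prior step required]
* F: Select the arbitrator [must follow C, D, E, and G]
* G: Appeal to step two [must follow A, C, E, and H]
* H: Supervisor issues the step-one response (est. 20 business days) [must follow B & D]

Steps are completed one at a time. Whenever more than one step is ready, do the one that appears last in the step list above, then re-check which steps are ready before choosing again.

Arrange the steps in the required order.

Nothing is required for E, C and A. E is listed later → E first.
C and A are both available; C is listed later → C.
That leaves A as the only ready step → A.
B is the only step now ready → B.
That leaves D as the only ready step → D.
Next only H has its prerequisites met → H.
That leaves G as the only ready step → G.
Next only F has its prerequisites met → F.

E, C, A, B, D, H, G, F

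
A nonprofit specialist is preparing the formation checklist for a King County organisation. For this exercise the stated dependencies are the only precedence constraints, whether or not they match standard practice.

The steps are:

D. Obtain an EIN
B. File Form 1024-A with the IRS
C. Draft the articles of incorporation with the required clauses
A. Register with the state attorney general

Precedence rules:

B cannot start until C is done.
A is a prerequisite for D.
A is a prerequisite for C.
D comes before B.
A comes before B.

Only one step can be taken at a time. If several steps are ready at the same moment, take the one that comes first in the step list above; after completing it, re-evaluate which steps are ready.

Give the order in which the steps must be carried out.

A → D → C → B

A is the only step with nothing outstanding, so it goes first.
Ready: D and C. D is listed earlier → D.
C needed A, now all done → C.
B is the only step now ready → B.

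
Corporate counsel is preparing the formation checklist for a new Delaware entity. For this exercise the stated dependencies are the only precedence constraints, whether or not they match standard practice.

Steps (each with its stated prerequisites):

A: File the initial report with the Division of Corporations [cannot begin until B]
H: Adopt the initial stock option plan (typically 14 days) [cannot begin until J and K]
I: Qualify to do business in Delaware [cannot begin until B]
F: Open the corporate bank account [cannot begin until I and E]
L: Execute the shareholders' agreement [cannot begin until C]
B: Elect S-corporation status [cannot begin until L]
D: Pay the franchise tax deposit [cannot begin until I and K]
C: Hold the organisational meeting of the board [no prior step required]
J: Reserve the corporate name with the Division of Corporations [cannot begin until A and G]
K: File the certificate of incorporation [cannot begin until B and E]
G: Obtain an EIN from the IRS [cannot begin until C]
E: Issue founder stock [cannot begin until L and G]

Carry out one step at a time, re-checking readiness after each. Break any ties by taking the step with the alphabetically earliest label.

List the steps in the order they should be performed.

Only C has no prerequisites, so it is first.
Now G and L have their prerequisites met. G has the earlier label, so G next.
Next only L has its prerequisites met → L.
Now B and E have their prerequisites met. B has the earlier label, so B next.
A and I now also ready, so the ready set is {A, E, I}; A has the earlier label → A.
J now also ready, so the ready set is {E, I, J}; E has the earlier label → E.
I, J and K are all available; I has the earlier label → I.
F, J and K are all available; F has the earlier label → F.
Now J and K have their prerequisites met. J has the earlier label, so J next.
That leaves K as the only ready step → K.
Ready: D and H. D has the earlier label → D.
H needed J and K, now all done → H.

C, G, L, B, A, E, I, F, J, K, D, H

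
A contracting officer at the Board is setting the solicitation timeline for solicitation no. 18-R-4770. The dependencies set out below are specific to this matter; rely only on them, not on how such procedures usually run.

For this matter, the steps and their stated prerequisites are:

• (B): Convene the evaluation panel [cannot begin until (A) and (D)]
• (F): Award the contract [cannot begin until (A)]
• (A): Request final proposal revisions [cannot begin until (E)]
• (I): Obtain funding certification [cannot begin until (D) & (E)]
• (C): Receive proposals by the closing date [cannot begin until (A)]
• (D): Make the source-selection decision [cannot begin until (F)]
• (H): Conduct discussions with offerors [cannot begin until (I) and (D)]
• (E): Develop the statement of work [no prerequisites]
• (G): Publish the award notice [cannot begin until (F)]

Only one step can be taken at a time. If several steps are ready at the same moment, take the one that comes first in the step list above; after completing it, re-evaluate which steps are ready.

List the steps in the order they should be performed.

(E), (A), (F), (C), (D), (B), (I), (H), (G)

Only (E) has no prerequisites, so it is first.
That leaves (A) as the only ready step → (A).
Ready: (F) and (C). (F) is listed earlier → (F).
(D) and (G) now also ready, so the ready set is {(C), (D), (G)}; (C) is listed earlier → (C).
Now (D) and (G) have their prerequisites met. (D) is listed earlier, so (D) next.
(B), (I) and (G) are all available; (B) is listed earlier → (B).
Ready: (I) and (G). (I) is listed earlier → (I).
(H) and (G) are both available; (H) is listed earlier → (H).
That leaves (G) as the only ready step → (G).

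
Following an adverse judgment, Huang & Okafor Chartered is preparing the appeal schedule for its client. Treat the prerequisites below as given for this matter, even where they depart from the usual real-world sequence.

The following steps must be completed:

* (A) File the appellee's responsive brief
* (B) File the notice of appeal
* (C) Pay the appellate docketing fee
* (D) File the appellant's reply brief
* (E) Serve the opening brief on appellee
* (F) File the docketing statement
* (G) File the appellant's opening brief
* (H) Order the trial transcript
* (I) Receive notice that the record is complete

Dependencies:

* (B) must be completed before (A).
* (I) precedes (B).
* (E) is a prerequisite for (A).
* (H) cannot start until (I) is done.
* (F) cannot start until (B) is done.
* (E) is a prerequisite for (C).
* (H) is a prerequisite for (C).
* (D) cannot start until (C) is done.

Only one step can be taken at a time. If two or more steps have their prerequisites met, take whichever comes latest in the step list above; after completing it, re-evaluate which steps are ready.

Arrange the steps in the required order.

(I), (G) and (E) have no prerequisites; (I) is listed later, so (I) is first.
(H) and (B) now also ready, so the ready set is {(H), (G), (E), (B)}; (H) is listed later → (H).
Now (G), (E) and (B) have their prerequisites met. (G) is listed later, so (G) next.
Now (E) and (B) have their prerequisites met. (E) is listed later, so (E) next.
(C) and (B) are both available; (C) is listed later → (C).
(D) now also ready, so the ready set is {(D), (B)}; (D) is listed later → (D).
(B) is the only step now ready → (B).
Now (F) and (A) have their prerequisites met. (F) is listed later, so (F) next.
Next only (A) has its prerequisites met → (A).

(I), (H), (G), (E), (C), (D), (B), (F), (A)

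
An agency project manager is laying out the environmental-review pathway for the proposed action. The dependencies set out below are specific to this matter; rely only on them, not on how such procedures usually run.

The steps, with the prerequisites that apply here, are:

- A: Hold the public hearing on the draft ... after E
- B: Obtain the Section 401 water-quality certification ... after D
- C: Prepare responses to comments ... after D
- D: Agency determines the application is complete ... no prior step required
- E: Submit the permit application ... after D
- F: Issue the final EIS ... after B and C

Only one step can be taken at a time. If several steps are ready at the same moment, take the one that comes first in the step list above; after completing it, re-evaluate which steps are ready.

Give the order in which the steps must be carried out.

D has no prerequisites → D first.
B, C and E are all available; B is listed earlier → B.
C and E are both available; C is listed earlier → C.
Now E and F have their prerequisites met. E is listed earlier, so E next.
A now also ready, so the ready set is {A, F}; A is listed earlier → A.
Next only F has its prerequisites met → F.

D, B, C, E, A, F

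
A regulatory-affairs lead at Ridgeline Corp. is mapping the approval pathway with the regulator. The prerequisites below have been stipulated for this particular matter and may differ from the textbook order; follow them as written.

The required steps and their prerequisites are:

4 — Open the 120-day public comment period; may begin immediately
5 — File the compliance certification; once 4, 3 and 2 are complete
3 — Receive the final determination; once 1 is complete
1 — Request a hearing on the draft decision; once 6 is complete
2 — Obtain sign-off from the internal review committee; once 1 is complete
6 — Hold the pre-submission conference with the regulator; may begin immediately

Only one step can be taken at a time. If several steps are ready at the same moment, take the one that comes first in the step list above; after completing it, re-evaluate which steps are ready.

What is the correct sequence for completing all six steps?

4, 6, 1, 3, 2, 5

Nothing is required for 4 and 6. 4 is listed earlier → 4 first.
That leaves 6 as the only ready step → 6.
That leaves 1 as the only ready step → 1.
Ready: 3 and 2. 3 is listed earlier → 3.
2 needed 1, now all done → 2.
5 needed 4, 3 and 2, now all done → 5.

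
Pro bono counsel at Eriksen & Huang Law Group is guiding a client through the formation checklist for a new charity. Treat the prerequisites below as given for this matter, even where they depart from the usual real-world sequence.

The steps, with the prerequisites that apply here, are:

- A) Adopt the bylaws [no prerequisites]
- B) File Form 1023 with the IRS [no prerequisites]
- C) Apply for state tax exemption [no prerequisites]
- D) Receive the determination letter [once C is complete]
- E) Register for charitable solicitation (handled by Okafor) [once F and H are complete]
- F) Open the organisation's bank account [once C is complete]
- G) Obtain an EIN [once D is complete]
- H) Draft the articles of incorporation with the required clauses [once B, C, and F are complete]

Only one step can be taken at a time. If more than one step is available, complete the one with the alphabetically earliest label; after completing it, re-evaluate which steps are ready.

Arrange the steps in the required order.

A, B, C, D, F, G, H, E

Nothing is required for A, B and C. A has the earlier label → A first.
B and C are both available; B has the earlier label → B.
Next only C has its prerequisites met → C.
D and F are both available; D has the earlier label → D.
Now F and G have their prerequisites met. F has the earlier label, so F next.
Now G and H have their prerequisites met. G has the earlier label, so G next.
H needed B, C and F, now all done → H.
That leaves E as the only ready step → E.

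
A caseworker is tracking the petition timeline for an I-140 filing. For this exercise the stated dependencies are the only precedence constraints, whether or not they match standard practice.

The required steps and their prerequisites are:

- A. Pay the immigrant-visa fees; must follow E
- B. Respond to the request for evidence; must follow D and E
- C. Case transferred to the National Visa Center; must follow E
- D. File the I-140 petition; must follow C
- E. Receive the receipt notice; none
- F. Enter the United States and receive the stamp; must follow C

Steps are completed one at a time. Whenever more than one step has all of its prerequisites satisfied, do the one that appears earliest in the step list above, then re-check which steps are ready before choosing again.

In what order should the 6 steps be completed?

E is the only step with nothing outstanding, so it goes first.
Now A and C have their prerequisites met. A is listed earlier, so A next.
Next only C has its prerequisites met → C.
D and F are both available; D is listed earlier → D.
Now B and F have their prerequisites met. B is listed earlier, so B next.
F needed C, now all done → F.

E, A, C, D, B, F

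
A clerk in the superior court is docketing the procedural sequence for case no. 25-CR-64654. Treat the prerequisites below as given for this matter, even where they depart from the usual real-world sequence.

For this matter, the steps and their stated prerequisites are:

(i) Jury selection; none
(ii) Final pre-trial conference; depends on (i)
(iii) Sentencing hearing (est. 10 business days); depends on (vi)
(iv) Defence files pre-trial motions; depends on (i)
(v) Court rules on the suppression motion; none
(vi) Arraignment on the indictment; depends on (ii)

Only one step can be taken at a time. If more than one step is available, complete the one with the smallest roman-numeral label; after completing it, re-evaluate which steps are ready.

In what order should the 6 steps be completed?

(i), (ii), (iv), (v), (vi), (iii)

(i) and (v) have no prerequisites; (i) has the earlier label, so (i) is first.
Now (ii), (iv) and (v) have their prerequisites met. (ii) has the earlier label, so (ii) next.
Ready: (iv), (v) and (vi). (iv) has the earlier label → (iv).
(v) and (vi) are both available; (v) has the earlier label → (v).
Next only (vi) has its prerequisites met → (vi).
(iii) needed (vi), now all done → (iii).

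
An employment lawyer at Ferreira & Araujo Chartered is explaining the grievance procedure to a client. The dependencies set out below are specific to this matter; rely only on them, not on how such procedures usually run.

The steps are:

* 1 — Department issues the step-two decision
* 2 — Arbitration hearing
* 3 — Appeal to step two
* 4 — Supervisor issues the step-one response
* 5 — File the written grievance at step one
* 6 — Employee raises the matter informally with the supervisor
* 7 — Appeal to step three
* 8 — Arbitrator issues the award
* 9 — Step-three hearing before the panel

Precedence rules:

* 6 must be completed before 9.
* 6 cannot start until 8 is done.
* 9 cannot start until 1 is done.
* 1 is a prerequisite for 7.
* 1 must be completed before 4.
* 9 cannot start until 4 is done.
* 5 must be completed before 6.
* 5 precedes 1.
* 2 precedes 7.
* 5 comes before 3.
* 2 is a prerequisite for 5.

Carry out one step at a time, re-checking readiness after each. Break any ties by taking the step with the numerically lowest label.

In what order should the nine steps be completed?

Nothing is required for 2 and 8. 2 has the earlier label → 2 first.
5 and 8 are both available; 5 has the earlier label → 5.
1 and 3 now also ready, so the ready set is {1, 3, 8}; 1 has the earlier label → 1.
4 and 7 now also ready, so the ready set is {3, 4, 7, 8}; 3 has the earlier label → 3.
4, 7 and 8 are all available; 4 has the earlier label → 4.
7 and 8 are both available; 7 has the earlier label → 7.
That leaves 8 as the only ready step → 8.
Next only 6 has its prerequisites met → 6.
That leaves 9 as the only ready step → 9.

2 5 1 3 4 7 8 6 9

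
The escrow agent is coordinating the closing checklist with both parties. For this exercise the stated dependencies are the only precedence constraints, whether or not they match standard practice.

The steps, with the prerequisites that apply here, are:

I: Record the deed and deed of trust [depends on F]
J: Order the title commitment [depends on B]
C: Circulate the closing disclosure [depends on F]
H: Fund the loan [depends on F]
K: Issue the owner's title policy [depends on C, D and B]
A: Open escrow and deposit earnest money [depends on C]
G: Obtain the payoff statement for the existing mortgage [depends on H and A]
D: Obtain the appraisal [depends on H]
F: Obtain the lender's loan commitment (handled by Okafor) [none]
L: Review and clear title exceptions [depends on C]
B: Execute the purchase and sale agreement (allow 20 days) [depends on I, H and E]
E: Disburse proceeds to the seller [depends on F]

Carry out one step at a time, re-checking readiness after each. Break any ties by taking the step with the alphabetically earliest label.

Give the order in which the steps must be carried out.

Only F has no prerequisites, so it is first.
C, E, H and I are all available; C has the earlier label → C.
A and L now also ready, so the ready set is {A, E, H, I, L}; A has the earlier label → A.
E, H, I and L are all available; E has the earlier label → E.
Now H, I and L have their prerequisites met. H has the earlier label, so H next.
Ready: D, G, I and L. D has the earlier label → D.
G, I and L are all available; G has the earlier label → G.
I and L are both available; I has the earlier label → I.
B now also ready, so the ready set is {B, L}; B has the earlier label → B.
J, K and L are all available; J has the earlier label → J.
Ready: K and L. K has the earlier label → K.
That leaves L as the only ready step → L.

F, C, A, E, H, D, G, I, B, J, K, L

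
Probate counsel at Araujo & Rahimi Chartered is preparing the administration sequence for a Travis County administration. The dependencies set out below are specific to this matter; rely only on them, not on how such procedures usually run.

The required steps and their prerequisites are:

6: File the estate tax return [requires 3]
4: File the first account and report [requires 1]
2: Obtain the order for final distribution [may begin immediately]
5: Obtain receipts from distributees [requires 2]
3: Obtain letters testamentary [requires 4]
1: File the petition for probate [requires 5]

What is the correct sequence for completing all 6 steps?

Only 2 has no prerequisites, so it is first.
5 needed 2, now all done → 5.
That leaves 1 as the only ready step → 1.
4 needed 1, now all done → 4.
3 is the only step now ready → 3.
Next only 6 has its prerequisites met → 6.

2 → 5 → 1 → 4 → 3 → 6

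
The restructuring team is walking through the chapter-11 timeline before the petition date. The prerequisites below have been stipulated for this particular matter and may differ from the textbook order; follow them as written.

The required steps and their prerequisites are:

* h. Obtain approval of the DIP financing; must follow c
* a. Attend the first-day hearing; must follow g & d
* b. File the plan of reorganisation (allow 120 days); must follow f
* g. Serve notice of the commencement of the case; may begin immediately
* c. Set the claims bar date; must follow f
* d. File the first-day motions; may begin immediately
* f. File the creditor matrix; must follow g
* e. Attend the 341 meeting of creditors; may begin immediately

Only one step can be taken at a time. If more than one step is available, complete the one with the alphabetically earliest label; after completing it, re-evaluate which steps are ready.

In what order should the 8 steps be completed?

Nothing is required for d, e and g. d has the earlier label → d first.
e and g are both available; e has the earlier label → e.
g is the only step now ready → g.
Ready: a and f. a has the earlier label → a.
f is the only step now ready → f.
Ready: b and c. b has the earlier label → b.
c is the only step now ready → c.
h is the only step now ready → h.

d e g a f b c h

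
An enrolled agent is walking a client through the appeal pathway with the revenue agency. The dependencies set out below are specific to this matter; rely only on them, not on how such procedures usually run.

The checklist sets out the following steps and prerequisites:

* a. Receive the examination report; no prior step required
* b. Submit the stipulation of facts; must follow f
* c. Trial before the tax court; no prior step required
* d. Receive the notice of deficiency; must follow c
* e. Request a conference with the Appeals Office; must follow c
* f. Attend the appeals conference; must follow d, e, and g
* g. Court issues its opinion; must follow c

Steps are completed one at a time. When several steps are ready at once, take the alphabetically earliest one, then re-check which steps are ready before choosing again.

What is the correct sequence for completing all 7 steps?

a, c, d, e, g, f, b

Nothing is required for a and c. a has the earlier label → a first.
That leaves c as the only ready step → c.
Now d, e and g have their prerequisites met. d has the earlier label, so d next.
e and g are both available; e has the earlier label → e.
g needed c, now all done → g.
That leaves f as the only ready step → f.
b needed f, now all done → b.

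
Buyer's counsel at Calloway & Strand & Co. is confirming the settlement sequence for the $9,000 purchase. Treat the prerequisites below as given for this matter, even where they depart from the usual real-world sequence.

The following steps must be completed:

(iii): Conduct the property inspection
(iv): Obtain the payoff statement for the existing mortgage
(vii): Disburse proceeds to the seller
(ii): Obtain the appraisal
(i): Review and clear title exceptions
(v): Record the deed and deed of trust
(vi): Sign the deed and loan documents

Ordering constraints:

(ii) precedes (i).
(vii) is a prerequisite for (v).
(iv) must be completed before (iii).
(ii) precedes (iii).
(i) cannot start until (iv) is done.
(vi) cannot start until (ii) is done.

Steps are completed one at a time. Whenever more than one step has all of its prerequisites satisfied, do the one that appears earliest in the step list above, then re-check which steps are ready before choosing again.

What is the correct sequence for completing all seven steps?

(iv), (vii), (ii), (iii), (i), (v), (vi)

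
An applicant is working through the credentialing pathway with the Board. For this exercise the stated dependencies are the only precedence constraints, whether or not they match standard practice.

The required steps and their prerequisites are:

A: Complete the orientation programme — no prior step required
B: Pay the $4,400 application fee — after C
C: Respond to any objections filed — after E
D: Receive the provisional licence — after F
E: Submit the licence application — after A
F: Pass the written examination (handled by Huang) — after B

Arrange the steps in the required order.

Only A has no prerequisites, so it is first.
E needed A, now all done → E.
C needed E, now all done → C.
B is the only step now ready → B.
F is the only step now ready → F.
Next only D has its prerequisites met → D.

A → E → C → B → F → D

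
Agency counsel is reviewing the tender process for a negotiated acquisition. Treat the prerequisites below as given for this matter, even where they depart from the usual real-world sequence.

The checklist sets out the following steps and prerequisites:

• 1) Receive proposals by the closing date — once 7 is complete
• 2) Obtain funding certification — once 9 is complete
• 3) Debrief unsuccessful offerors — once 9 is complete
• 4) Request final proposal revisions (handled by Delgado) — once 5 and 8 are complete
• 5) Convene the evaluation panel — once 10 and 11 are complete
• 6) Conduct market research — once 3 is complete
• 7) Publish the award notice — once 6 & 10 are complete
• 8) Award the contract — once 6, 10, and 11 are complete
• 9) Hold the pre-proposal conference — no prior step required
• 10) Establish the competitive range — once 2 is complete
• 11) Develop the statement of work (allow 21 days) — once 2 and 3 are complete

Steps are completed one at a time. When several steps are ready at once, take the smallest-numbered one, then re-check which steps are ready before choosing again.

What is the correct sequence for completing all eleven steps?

9 → 2 → 3 → 6 → 10 → 7 → 1 → 11 → 5 → 8 → 4

Only 9 has no prerequisites, so it is first.
Ready: 2 and 3. 2 has the earlier label → 2.
10 now also ready, so the ready set is {3, 10}; 3 has the earlier label → 3.
6, 10 and 11 are all available; 6 has the earlier label → 6.
10 and 11 are both available; 10 has the earlier label → 10.
7 and 11 are both available; 7 has the earlier label → 7.
1 now also ready, so the ready set is {1, 11}; 1 has the earlier label → 1.
That leaves 11 as the only ready step → 11.
Ready: 5 and 8. 5 has the earlier label → 5.
8 needed 6, 10 and 11, now all done → 8.
Next only 4 has its prerequisites met → 4.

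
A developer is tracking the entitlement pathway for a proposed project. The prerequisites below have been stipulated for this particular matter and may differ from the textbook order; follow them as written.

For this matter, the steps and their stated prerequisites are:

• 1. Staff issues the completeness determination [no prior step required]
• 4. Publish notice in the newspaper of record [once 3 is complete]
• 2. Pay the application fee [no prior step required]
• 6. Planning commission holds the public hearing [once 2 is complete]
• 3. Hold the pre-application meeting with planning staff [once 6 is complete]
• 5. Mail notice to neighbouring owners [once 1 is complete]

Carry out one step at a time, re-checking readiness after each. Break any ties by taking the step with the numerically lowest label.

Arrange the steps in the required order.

1, 2, 5, 6, 3, 4

1 and 2 have no prerequisites; 1 has the earlier label, so 1 is first.
2 and 5 are both available; 2 has the earlier label → 2.
Ready: 5 and 6. 5 has the earlier label → 5.
Next only 6 has its prerequisites met → 6.
That leaves 3 as the only ready step → 3.
That leaves 4 as the only ready step → 4.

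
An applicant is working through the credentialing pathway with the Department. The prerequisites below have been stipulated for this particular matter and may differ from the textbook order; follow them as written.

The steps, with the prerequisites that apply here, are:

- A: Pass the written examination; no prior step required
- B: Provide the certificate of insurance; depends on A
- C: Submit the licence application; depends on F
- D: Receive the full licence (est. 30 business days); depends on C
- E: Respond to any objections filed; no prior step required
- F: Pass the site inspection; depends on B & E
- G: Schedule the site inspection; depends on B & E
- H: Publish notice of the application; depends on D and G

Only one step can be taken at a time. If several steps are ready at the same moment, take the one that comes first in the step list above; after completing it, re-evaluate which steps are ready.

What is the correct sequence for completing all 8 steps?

Nothing is required for A and E. A is listed earlier → A first.
B now also ready, so the ready set is {B, E}; B is listed earlier → B.
E is the only step now ready → E.
Ready: F and G. F is listed earlier → F.
C and G are both available; C is listed earlier → C.
Ready: D and G. D is listed earlier → D.
That leaves G as the only ready step → G.
Next only H has its prerequisites met → H.

A, B, E, F, C, D, G, H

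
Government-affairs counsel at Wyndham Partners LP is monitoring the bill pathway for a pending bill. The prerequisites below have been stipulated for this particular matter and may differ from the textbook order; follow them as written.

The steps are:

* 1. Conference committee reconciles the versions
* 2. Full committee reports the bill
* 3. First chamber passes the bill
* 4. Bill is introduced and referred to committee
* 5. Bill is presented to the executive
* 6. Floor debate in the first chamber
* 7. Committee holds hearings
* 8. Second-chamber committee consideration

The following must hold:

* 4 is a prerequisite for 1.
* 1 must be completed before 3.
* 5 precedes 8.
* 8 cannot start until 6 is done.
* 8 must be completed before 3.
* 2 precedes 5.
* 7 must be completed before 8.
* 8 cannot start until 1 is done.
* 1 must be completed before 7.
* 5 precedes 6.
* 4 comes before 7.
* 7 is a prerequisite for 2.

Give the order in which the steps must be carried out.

4 → 1 → 7 → 2 → 5 → 6 → 8 → 3

Only 4 has no prerequisites, so it is first.
Next only 1 has its prerequisites met → 1.
7 needed 1 and 4, now all done → 7.
2 is the only step now ready → 2.
Next only 5 has its prerequisites met → 5.
That leaves 6 as the only ready step → 6.
Next only 8 has its prerequisites met → 8.
That leaves 3 as the only ready step → 3.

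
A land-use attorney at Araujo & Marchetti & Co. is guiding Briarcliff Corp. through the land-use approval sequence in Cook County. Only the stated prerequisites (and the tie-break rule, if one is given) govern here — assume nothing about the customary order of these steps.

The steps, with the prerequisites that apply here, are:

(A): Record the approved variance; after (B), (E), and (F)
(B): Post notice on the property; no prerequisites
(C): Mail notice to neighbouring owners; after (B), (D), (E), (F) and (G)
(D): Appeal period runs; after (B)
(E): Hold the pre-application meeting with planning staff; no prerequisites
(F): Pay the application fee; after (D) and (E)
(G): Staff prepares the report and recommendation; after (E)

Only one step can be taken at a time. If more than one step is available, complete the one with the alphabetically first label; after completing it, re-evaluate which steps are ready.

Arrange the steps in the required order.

(B) (D) (E) (F) (A) (G) (C)

(B) and (E) have no prerequisites; (B) has the earlier label, so (B) is first.
Ready: (D) and (E). (D) has the earlier label → (D).
That leaves (E) as the only ready step → (E).
Ready: (F) and (G). (F) has the earlier label → (F).
Now (A) and (G) have their prerequisites met. (A) has the earlier label, so (A) next.
Next only (G) has its prerequisites met → (G).
(C) needed (B), (D), (E), (F) and (G), now all done → (C).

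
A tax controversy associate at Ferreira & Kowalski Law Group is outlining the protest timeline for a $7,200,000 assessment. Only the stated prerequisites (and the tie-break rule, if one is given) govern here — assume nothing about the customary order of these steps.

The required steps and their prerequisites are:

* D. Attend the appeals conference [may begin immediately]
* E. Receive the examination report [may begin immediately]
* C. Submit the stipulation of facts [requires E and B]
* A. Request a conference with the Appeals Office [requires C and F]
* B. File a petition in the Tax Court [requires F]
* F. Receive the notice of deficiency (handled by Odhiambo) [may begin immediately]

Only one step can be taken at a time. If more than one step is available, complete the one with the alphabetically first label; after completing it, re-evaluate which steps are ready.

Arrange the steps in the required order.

Nothing is required for D, E and F. D has the earlier label → D first.
Now E and F have their prerequisites met. E has the earlier label, so E next.
F is the only step now ready → F.
B needed F, now all done → B.
C needed B and E, now all done → C.
A is the only step now ready → A.

D, E, F, B, C, A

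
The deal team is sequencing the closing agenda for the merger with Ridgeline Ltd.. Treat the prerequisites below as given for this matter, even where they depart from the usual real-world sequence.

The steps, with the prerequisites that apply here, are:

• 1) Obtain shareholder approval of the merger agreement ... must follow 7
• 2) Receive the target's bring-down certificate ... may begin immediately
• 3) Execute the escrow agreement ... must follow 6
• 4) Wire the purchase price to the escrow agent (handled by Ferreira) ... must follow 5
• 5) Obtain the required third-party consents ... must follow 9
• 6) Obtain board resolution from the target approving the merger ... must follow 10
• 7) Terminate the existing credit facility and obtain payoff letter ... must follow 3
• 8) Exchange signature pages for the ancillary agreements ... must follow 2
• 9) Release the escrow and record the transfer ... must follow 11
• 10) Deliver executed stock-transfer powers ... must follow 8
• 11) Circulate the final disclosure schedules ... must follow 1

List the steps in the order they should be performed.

2 8 10 6 3 7 1 11 9 5 4

2 is the only step with nothing outstanding, so it goes first.
8 is the only step now ready → 8.
That leaves 10 as the only ready step → 10.
6 is the only step now ready → 6.
3 needed 6, now all done → 3.
That leaves 7 as the only ready step → 7.
Next only 1 has its prerequisites met → 1.
11 is the only step now ready → 11.
That leaves 9 as the only ready step → 9.
That leaves 5 as the only ready step → 5.
4 needed 5, now all done → 4.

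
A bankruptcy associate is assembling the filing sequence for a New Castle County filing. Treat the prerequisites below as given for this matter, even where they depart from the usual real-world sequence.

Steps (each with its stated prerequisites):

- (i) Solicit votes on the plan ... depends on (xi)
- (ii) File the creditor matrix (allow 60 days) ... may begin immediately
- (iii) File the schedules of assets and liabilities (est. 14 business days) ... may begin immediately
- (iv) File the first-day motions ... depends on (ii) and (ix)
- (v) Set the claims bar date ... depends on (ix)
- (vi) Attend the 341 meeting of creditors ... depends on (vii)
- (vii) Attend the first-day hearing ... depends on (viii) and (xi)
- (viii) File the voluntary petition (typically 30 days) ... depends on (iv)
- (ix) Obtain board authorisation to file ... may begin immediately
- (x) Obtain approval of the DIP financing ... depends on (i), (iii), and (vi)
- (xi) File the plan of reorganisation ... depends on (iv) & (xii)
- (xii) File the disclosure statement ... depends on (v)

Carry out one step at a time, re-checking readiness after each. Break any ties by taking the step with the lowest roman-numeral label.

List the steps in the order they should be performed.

(ii) (iii) (ix) (iv) (v) (viii) (xii) (xi) (i) (vii) (vi) (x)

(ii), (iii) and (ix) have no prerequisites; (ii) has the earlier label, so (ii) is first.
(iii) and (ix) are both available; (iii) has the earlier label → (iii).
Next only (ix) has its prerequisites met → (ix).
Ready: (iv) and (v). (iv) has the earlier label → (iv).
(viii) now also ready, so the ready set is {(v), (viii)}; (v) has the earlier label → (v).
(viii) and (xii) are both available; (viii) has the earlier label → (viii).
(xii) needed (v), now all done → (xii).
That leaves (xi) as the only ready step → (xi).
Ready: (i) and (vii). (i) has the earlier label → (i).
(vii) needed (viii) and (xi), now all done → (vii).
(vi) needed (vii), now all done → (vi).
(x) needed (i), (iii) and (vi), now all done → (x).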